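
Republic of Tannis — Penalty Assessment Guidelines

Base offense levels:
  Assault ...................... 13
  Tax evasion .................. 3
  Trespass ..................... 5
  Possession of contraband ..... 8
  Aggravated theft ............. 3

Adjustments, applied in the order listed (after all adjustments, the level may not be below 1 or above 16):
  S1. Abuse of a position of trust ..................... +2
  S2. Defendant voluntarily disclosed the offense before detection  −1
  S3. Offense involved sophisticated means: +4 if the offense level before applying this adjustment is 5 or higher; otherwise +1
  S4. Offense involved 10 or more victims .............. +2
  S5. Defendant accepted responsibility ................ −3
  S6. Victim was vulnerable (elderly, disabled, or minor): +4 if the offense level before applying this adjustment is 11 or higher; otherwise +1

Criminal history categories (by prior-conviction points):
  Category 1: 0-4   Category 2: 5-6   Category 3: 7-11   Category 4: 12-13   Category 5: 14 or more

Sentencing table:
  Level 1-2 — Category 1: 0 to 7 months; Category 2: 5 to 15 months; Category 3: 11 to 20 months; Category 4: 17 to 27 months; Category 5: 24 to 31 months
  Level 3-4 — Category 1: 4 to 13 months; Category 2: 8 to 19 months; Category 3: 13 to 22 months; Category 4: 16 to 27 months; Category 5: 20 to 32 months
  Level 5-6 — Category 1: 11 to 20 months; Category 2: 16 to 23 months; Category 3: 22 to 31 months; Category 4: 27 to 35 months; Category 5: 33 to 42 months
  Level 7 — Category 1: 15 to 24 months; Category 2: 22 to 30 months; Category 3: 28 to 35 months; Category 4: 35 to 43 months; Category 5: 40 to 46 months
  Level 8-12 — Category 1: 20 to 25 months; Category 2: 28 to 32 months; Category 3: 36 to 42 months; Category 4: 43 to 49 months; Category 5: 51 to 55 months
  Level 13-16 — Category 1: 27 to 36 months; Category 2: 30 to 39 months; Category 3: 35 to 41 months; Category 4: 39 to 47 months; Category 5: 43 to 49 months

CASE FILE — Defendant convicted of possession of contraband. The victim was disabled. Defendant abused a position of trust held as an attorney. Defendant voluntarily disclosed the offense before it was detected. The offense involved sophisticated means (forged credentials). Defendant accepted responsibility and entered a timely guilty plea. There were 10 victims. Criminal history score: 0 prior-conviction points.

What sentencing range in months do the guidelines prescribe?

Base offense level for possession of contraband: 8.
S1 applies: 8 + 2 = 10.
S2 applies: 10 − 1 = 9.
S3 applies (level before this adjustment is 9 ≥ 5, so +4): 9 + 4 = 13.
S4 applies: 13 + 2 = 15.
S5 applies: 15 − 3 = 12.
S6 applies (level before this adjustment is 12 ≥ 11, so +4): 12 + 4 = 16.
Final offense level: 16.
Criminal history: 0 prior points → Category 1 (0-4).
Level 16 falls in the 13-16 band.
Grid: Level 13-16 × Category 1 = 27-36 months.

27-36 months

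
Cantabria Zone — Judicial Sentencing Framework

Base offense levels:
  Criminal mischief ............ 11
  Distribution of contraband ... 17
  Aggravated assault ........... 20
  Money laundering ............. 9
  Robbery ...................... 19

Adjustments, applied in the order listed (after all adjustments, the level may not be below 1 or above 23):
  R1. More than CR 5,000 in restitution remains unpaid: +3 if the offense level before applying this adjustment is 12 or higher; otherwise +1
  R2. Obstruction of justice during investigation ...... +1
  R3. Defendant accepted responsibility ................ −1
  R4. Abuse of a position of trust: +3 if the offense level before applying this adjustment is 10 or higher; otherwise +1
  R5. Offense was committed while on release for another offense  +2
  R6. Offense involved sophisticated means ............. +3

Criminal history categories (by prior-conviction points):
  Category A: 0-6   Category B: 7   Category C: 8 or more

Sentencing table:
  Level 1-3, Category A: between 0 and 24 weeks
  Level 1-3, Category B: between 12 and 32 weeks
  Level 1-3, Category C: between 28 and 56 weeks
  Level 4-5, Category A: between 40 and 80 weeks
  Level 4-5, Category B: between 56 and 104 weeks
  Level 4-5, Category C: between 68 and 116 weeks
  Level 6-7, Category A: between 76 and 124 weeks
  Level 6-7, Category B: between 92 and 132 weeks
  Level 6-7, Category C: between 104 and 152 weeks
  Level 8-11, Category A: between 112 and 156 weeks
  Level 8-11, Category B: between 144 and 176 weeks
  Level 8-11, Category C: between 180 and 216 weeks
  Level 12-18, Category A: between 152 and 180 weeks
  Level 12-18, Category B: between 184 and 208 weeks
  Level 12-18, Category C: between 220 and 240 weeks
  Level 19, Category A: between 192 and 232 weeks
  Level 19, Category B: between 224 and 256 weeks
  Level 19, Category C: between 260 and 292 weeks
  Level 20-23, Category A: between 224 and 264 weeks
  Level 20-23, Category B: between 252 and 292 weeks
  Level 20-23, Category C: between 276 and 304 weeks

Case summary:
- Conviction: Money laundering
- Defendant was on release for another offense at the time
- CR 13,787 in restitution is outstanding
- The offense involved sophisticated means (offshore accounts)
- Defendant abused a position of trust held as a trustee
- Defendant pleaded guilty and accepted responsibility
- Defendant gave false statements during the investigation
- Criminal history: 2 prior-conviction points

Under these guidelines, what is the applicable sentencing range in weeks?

152-180 weeks

Base offense level for money laundering: 9.
R1 applies (level before this adjustment is 9 < 12, so +1): 9 + 1 = 10.
R2 applies: 10 + 1 = 11.
R3 applies: 11 − 1 = 10.
R4 applies (level before this adjustment is 10 ≥ 10, so +3): 10 + 3 = 13.
R5 applies: 13 + 2 = 15.
R6 applies: 15 + 3 = 18.
Final offense level: 18.
Criminal history: 2 prior points → Category A (0-6).
Level 18 falls in the 12-18 band.
Grid: Level 12-18 × Category A = 152-180 weeks.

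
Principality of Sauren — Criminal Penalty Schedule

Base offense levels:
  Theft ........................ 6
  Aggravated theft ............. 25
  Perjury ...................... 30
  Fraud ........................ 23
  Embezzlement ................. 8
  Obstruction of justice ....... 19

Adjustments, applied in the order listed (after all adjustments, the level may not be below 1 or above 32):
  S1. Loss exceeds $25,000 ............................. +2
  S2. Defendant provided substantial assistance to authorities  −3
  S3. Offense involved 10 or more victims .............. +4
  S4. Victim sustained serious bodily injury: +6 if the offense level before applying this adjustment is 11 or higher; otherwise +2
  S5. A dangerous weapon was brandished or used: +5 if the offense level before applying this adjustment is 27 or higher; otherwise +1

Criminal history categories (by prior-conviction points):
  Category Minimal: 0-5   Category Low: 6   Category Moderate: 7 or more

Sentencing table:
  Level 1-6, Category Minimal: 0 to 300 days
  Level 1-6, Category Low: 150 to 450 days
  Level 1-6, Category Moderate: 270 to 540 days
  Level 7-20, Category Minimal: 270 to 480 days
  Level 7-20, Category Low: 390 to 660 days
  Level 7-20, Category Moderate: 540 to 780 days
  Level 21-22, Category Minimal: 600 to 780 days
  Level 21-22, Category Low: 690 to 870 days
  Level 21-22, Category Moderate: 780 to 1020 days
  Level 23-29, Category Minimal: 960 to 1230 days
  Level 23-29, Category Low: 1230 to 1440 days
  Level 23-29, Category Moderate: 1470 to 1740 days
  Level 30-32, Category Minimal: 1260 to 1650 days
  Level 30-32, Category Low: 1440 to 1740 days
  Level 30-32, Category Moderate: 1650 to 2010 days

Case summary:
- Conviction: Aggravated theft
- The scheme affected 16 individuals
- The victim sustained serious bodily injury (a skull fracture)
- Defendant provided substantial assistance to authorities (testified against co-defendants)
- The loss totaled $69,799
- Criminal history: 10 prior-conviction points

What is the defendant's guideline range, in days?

1650-2010 days

Base offense level for aggravated theft: 25.
S1 applies: 25 + 2 = 27.
S2 applies: 27 − 3 = 24.
S3 applies: 24 + 4 = 28.
S4 applies (level before this adjustment is 28 ≥ 11, so +6): 28 + 6 = 34.
Level 34 exceeds the maximum of 32; capped at 32.
Final offense level: 32.
Criminal history: 10 prior points → Category Moderate (7+).
Level 32 falls in the 30-32 band.
Grid: Level 30-32 × Category Moderate = 1650-2010 days.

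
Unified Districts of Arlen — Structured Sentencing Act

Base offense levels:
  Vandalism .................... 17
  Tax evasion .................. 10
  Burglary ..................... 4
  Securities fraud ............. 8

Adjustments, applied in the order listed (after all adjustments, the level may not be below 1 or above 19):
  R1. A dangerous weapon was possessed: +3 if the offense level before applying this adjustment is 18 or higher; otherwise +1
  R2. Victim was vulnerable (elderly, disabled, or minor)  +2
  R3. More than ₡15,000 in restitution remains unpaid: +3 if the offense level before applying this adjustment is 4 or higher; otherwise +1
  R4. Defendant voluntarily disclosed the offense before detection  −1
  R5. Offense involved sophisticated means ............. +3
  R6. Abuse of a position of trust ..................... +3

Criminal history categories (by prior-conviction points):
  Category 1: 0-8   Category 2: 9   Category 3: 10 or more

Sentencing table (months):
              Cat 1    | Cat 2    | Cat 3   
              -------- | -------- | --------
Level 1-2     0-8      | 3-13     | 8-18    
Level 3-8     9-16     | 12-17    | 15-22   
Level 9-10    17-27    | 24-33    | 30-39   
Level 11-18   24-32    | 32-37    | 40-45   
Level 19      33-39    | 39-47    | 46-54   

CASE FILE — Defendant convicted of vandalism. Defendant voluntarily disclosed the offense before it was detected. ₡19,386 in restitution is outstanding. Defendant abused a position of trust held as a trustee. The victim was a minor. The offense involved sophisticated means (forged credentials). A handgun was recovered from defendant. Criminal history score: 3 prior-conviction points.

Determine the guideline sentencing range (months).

Base offense level for vandalism: 17.
R1 applies (level before this adjustment is 17 < 18, so +1): 17 + 1 = 18.
R2 applies: 18 + 2 = 20.
R3 applies (level before this adjustment is 20 ≥ 4, so +3): 20 + 3 = 23.
R4 applies: 23 − 1 = 22.
R5 applies: 22 + 3 = 25.
R6 applies: 25 + 3 = 28.
Level 28 exceeds the maximum of 19; capped at 19.
Final offense level: 19.
Criminal history: 3 prior points → Category 1 (0-8).
Level 19 falls in the 19 band.
Grid: Level 19 × Category 1 = 33-39 months.

33-39 months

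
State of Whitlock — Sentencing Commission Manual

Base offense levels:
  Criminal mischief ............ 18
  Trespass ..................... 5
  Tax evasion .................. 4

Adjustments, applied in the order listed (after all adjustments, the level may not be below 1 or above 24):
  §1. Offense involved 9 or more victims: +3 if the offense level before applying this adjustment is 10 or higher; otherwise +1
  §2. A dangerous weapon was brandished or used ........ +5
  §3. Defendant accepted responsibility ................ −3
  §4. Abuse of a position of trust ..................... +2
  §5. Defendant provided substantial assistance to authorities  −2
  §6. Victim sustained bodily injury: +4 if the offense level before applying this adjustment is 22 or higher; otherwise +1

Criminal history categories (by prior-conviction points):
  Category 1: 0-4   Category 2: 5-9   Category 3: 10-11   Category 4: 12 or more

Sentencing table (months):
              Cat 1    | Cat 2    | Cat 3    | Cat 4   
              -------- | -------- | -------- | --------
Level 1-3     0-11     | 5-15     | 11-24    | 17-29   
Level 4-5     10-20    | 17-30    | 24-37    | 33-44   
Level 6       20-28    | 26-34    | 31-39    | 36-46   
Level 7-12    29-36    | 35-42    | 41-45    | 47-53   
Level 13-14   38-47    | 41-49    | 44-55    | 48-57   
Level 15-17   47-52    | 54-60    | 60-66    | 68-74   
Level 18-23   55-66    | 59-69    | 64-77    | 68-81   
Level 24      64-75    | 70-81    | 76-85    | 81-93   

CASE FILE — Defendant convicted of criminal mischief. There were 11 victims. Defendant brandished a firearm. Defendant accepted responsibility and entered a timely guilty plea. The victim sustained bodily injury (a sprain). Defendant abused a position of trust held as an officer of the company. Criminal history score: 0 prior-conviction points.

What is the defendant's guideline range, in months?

Base offense level for criminal mischief: 18.
§1 applies (level before this adjustment is 18 ≥ 10, so +3): 18 + 3 = 21.
§2 applies: 21 + 5 = 26.
§3 applies: 26 − 3 = 23.
§4 applies: 23 + 2 = 25.
§5 does not apply.
§6 applies (level before this adjustment is 25 ≥ 22, so +4): 25 + 4 = 29.
Level 29 exceeds the maximum of 24; capped at 24.
Final offense level: 24.
Criminal history: 0 prior points → Category 1 (0-4).
Level 24 falls in the 24 band.
Grid: Level 24 × Category 1 = 64-75 months.

64-75 months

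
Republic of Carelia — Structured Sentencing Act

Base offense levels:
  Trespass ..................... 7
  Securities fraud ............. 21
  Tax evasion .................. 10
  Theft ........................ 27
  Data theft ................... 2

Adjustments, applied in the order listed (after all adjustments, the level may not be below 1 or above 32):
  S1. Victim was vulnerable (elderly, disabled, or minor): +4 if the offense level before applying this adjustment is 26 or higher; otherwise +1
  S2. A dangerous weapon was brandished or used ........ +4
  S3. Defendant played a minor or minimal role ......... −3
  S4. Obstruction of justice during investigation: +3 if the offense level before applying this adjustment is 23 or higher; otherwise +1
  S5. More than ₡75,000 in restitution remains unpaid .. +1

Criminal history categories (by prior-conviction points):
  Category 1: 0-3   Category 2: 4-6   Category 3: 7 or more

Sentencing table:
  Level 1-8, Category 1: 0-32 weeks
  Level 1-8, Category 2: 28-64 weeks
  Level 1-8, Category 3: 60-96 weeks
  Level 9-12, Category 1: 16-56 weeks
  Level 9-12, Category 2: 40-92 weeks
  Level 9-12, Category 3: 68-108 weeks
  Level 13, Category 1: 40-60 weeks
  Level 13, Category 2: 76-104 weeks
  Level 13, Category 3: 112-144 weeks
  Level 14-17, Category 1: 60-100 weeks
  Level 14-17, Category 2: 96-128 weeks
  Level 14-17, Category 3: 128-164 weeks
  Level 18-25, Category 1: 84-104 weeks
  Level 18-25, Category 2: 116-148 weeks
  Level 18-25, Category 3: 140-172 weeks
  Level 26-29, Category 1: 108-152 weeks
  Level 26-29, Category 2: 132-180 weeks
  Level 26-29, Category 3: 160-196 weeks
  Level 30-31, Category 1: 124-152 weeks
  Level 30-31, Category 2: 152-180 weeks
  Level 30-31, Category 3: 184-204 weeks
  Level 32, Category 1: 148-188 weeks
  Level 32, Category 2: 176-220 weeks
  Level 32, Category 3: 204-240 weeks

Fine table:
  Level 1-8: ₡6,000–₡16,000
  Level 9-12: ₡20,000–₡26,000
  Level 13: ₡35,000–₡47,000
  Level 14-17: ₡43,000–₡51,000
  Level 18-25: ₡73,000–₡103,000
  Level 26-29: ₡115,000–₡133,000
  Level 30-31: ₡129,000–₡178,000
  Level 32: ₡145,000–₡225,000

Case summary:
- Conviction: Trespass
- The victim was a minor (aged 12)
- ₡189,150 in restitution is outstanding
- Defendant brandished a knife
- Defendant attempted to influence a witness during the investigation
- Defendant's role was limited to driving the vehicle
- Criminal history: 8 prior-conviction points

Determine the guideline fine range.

₡20,000–₡26,000

Base offense level for trespass: 7.
S1 applies (level before this adjustment is 7 < 26, so +1): 7 + 1 = 8.
S2 applies: 8 + 4 = 12.
S3 applies: 12 − 3 = 9.
S4 applies (level before this adjustment is 9 < 23, so +1): 9 + 1 = 10.
S5 applies: 10 + 1 = 11.
Final offense level: 11.
Level 11 falls in the 9-12 band.
Fine table: Level 9-12 → ₡20,000–₡26,000.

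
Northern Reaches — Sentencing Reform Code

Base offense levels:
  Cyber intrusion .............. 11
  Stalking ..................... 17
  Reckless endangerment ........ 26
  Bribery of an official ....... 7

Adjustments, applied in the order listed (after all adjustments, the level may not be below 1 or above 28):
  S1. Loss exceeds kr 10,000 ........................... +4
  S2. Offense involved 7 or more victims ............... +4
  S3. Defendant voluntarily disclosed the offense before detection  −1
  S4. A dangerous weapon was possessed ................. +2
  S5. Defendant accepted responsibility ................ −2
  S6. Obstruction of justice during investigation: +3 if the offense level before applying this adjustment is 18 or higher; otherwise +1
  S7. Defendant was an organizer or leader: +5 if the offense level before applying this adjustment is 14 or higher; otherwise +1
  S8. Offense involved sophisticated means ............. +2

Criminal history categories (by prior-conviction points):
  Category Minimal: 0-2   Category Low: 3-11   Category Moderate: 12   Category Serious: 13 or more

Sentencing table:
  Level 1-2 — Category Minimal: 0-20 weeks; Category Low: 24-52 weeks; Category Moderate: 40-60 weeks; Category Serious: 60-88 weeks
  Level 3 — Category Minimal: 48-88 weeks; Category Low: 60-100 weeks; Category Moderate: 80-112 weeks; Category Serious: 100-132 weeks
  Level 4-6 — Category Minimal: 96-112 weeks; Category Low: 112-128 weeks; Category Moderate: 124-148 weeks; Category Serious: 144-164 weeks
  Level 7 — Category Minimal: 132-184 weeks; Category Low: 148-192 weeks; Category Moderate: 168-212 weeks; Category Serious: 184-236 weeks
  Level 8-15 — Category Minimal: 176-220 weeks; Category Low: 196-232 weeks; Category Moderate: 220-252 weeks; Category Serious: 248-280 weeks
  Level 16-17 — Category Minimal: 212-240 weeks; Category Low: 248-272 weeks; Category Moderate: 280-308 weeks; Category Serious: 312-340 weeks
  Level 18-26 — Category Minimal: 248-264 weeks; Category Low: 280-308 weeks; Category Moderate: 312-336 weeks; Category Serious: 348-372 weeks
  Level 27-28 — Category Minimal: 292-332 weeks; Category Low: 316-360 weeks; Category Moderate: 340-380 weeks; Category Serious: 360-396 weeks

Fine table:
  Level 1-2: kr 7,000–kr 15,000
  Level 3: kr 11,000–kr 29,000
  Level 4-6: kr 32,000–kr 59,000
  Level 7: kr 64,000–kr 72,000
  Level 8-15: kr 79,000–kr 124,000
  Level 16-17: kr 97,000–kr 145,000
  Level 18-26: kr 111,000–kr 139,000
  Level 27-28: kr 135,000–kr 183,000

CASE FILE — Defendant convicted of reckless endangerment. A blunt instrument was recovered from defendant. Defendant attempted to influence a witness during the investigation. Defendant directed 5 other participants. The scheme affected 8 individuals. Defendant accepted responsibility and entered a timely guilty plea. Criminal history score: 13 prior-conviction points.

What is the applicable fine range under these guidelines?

Base offense level for reckless endangerment: 26.
S2 applies: 26 + 4 = 30.
S4 applies: 30 + 2 = 32.
S5 applies: 32 − 2 = 30.
S6 applies (level before this adjustment is 30 ≥ 18, so +3): 30 + 3 = 33.
S7 applies (level before this adjustment is 33 ≥ 14, so +5): 33 + 5 = 38.
S8 does not apply.
Level 38 exceeds the maximum of 28; capped at 28.
Final offense level: 28.
Level 28 falls in the 27-28 band.
Fine table: Level 27-28 → kr 135,000–kr 183,000.

kr 135,000–kr 183,000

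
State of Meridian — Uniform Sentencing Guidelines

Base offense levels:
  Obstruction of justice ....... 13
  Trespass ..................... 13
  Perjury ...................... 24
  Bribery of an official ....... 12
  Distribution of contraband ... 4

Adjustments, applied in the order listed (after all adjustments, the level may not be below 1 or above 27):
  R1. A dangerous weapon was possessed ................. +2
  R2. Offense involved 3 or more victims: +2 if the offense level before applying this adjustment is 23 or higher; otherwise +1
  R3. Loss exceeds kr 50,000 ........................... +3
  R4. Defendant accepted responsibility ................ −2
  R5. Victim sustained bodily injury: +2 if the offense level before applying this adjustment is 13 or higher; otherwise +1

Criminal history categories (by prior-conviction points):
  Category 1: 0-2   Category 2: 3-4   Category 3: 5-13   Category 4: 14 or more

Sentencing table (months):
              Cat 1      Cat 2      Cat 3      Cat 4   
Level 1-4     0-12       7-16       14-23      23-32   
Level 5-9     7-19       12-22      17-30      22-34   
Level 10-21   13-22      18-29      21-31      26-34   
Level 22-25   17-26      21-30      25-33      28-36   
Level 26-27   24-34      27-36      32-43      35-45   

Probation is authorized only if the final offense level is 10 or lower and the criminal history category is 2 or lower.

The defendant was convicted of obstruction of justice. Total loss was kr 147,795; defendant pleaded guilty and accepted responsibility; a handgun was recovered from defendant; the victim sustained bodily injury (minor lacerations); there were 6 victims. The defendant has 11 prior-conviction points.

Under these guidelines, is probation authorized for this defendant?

Base offense level for obstruction of justice: 13.
R1 applies: 13 + 2 = 15.
R2 applies (level before this adjustment is 15 < 23, so +1): 15 + 1 = 16.
R3 applies: 16 + 3 = 19.
R4 applies: 19 − 2 = 17.
R5 applies (level before this adjustment is 17 ≥ 13, so +2): 17 + 2 = 19.
Final offense level: 19.
Criminal history: 11 prior points → Category 3 (5-13).
Level 19 falls in the 10-21 band.
Grid: Level 10-21 × Category 3 = 21-31 months.
Probation check: level 19 > 10 and category 3 > 2 → not eligible.

No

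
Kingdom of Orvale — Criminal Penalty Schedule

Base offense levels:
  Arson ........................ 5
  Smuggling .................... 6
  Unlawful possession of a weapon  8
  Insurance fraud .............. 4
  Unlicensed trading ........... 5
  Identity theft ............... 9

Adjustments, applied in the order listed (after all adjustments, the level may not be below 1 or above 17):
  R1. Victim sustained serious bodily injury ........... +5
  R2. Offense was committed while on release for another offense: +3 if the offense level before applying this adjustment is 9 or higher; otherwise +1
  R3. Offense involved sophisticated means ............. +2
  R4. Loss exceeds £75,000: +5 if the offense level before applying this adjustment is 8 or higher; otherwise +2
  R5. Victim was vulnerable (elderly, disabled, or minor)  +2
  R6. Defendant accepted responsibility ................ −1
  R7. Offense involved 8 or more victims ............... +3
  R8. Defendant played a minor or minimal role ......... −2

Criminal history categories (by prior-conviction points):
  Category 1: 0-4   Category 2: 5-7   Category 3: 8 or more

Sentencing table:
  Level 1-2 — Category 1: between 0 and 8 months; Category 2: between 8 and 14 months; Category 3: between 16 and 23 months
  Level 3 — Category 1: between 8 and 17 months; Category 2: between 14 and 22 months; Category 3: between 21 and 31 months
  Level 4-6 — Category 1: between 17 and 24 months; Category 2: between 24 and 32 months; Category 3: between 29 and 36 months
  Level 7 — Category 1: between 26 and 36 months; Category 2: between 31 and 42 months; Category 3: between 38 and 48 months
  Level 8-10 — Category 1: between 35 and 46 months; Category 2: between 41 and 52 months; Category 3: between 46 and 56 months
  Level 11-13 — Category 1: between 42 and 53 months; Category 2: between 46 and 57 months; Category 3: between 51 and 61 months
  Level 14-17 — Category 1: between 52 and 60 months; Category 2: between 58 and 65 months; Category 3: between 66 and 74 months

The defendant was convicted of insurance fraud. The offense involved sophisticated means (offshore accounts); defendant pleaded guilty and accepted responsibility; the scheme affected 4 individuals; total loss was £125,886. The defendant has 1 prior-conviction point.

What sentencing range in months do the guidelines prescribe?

26-36 months

Base offense level for insurance fraud: 4.
R2 does not apply.
R3 applies: 4 + 2 = 6.
R4 applies (level before this adjustment is 6 < 8, so +2): 6 + 2 = 8.
R5 does not apply.
R6 applies: 8 − 1 = 7.
R7 does not apply.
Final offense level: 7.
Criminal history: 1 prior point → Category 1 (0-4).
Level 7 falls in the 7 band.
Grid: Level 7 × Category 1 = 26-36 months.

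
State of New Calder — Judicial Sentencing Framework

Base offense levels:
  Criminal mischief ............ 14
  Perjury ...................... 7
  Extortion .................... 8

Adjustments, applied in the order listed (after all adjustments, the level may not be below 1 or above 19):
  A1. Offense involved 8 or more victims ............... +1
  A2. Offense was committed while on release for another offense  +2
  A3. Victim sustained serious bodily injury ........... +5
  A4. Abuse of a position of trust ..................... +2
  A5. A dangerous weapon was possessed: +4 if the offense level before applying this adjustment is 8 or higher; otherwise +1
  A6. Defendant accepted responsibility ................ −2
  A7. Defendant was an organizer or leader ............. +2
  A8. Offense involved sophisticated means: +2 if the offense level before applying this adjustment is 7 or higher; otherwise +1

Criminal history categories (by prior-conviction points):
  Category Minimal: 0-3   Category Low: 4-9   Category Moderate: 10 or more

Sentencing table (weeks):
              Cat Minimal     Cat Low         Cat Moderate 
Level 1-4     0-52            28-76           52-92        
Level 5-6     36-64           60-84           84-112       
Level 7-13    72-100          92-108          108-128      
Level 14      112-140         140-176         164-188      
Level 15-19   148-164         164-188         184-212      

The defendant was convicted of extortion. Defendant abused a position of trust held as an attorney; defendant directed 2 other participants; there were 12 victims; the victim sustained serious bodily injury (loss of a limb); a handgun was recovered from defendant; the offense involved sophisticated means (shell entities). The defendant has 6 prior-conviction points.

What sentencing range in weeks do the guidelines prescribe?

164-188 weeks

Base offense level for extortion: 8.
A1 applies: 8 + 1 = 9.
A3 applies: 9 + 5 = 14.
A4 applies: 14 + 2 = 16.
A5 applies (level before this adjustment is 16 ≥ 8, so +4): 16 + 4 = 20.
A7 applies: 20 + 2 = 22.
A8 applies (level before this adjustment is 22 ≥ 7, so +2): 22 + 2 = 24.
Level 24 exceeds the maximum of 19; capped at 19.
Final offense level: 19.
Criminal history: 6 prior points → Category Low (4-9).
Level 19 falls in the 15-19 band.
Grid: Level 15-19 × Category Low = 164-188 weeks.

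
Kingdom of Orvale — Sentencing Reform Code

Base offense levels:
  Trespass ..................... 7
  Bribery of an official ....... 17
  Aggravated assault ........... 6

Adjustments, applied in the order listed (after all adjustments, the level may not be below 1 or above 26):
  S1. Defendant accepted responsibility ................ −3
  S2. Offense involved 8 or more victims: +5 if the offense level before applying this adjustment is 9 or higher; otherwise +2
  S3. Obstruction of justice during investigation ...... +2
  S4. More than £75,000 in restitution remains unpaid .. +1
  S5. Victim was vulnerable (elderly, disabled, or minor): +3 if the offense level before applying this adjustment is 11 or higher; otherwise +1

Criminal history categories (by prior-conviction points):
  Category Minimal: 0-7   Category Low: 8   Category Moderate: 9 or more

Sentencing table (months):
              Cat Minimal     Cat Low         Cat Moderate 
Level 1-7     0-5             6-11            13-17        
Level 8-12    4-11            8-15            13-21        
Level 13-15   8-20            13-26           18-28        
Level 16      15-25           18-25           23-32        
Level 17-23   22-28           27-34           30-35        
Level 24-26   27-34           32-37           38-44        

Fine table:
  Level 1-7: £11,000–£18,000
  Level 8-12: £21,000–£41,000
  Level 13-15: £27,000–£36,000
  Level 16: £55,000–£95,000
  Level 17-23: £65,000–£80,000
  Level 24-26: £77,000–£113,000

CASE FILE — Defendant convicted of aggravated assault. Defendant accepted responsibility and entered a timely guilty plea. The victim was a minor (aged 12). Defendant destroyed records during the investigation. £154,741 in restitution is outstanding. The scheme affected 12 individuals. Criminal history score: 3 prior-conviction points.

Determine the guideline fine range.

£21,000–£41,000

Base offense level for aggravated assault: 6.
S1 applies: 6 − 3 = 3.
S2 applies (level before this adjustment is 3 < 9, so +2): 3 + 2 = 5.
S3 applies: 5 + 2 = 7.
S4 applies: 7 + 1 = 8.
S5 applies (level before this adjustment is 8 < 11, so +1): 8 + 1 = 9.
Final offense level: 9.
Level 9 falls in the 8-12 band.
Fine table: Level 8-12 → £21,000–£41,000.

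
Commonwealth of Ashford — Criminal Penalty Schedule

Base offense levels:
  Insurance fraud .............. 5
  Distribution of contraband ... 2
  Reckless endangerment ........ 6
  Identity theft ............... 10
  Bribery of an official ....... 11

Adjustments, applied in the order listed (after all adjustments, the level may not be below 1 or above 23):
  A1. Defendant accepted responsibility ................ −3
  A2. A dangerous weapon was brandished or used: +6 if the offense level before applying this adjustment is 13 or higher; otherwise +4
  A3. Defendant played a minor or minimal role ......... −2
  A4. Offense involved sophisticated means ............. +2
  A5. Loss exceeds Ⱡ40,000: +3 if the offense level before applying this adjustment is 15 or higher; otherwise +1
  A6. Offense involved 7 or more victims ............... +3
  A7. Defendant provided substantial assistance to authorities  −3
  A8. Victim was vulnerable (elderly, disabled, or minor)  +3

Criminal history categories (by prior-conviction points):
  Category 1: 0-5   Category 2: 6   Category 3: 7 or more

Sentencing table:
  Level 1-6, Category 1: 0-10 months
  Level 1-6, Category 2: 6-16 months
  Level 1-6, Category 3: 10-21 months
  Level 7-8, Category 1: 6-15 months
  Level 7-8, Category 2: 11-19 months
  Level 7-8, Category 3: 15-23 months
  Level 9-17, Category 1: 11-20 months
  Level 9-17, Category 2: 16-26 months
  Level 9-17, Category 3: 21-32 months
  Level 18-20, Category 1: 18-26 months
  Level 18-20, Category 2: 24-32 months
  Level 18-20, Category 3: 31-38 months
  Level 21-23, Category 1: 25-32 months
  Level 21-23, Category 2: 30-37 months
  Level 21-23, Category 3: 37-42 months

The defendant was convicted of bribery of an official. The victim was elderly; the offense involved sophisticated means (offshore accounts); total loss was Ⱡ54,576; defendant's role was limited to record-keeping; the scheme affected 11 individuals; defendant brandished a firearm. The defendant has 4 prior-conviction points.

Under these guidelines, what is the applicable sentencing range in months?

Base offense level for bribery of an official: 11.
A2 applies (level before this adjustment is 11 < 13, so +4): 11 + 4 = 15.
A3 applies: 15 − 2 = 13.
A4 applies: 13 + 2 = 15.
A5 applies (level before this adjustment is 15 ≥ 15, so +3): 15 + 3 = 18.
A6 applies: 18 + 3 = 21.
A8 applies: 21 + 3 = 24.
Level 24 exceeds the maximum of 23; capped at 23.
Final offense level: 23.
Criminal history: 4 prior points → Category 1 (0-5).
Level 23 falls in the 21-23 band.
Grid: Level 21-23 × Category 1 = 25-32 months.

25-32 months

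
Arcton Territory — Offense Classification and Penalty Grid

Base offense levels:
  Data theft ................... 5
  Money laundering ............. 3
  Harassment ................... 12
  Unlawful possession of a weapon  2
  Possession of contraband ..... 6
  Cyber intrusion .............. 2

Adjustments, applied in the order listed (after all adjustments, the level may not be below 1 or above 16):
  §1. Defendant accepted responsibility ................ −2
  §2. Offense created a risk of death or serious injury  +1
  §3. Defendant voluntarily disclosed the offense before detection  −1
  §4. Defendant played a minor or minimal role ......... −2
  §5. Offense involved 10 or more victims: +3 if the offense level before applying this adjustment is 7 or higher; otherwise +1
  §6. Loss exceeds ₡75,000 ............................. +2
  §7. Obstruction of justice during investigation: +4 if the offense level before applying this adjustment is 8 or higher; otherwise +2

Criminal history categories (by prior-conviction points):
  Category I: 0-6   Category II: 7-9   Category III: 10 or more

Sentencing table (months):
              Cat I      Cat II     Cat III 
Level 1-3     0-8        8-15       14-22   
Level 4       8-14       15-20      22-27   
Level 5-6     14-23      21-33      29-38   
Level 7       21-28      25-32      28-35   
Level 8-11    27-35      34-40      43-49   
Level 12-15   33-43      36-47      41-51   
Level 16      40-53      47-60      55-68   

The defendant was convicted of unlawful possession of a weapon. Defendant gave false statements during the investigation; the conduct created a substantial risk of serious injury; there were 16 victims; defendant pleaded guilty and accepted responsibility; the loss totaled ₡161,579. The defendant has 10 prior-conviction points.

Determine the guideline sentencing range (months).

29-38 months

Base offense level for unlawful possession of a weapon: 2.
§1 applies: 2 − 2 = 0.
§2 applies: 0 + 1 = 1.
§3 does not apply.
§4 does not apply.
§5 applies (level before this adjustment is 1 < 7, so +1): 1 + 1 = 2.
§6 applies: 2 + 2 = 4.
§7 applies (level before this adjustment is 4 < 8, so +2): 4 + 2 = 6.
Final offense level: 6.
Criminal history: 10 prior points → Category III (10+).
Level 6 falls in the 5-6 band.
Grid: Level 5-6 × Category III = 29-38 months.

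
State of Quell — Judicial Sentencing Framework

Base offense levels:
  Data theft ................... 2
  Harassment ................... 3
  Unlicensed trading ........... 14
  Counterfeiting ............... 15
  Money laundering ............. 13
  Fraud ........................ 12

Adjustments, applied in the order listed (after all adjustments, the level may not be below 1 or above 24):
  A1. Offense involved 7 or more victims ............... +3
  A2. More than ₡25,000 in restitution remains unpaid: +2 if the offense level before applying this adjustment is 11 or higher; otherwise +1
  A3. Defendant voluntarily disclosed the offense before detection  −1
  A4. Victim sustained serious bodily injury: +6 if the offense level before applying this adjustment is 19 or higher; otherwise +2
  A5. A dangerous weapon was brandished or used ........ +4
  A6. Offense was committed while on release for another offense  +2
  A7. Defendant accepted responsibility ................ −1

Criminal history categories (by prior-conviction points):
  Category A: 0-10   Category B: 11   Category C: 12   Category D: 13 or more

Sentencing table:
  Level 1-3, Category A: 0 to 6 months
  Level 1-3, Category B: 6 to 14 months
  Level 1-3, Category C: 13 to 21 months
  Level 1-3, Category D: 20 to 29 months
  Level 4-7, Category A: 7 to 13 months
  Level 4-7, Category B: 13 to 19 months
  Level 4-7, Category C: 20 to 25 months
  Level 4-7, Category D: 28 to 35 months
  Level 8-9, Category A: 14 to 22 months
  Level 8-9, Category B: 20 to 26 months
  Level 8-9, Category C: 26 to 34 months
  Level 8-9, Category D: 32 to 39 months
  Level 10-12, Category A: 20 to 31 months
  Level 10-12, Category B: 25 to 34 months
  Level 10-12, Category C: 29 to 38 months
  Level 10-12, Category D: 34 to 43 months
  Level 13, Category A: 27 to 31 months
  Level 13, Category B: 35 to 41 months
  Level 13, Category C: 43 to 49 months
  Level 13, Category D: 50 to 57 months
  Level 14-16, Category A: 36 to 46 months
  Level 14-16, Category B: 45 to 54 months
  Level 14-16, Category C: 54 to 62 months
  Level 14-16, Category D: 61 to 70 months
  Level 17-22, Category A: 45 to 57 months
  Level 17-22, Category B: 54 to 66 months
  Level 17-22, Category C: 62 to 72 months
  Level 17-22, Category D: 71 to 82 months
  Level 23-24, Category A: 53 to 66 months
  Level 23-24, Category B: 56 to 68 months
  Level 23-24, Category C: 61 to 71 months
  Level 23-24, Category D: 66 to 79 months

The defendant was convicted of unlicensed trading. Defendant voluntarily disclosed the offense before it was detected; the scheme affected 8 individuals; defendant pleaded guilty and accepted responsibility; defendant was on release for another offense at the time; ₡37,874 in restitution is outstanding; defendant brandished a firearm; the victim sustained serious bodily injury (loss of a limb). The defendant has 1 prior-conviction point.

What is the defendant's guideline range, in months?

Base offense level for unlicensed trading: 14.
A1 applies: 14 + 3 = 17.
A2 applies (level before this adjustment is 17 ≥ 11, so +2): 17 + 2 = 19.
A3 applies: 19 − 1 = 18.
A4 applies (level before this adjustment is 18 < 19, so +2): 18 + 2 = 20.
A5 applies: 20 + 4 = 24.
A6 applies: 24 + 2 = 26.
A7 applies: 26 − 1 = 25.
Level 25 exceeds the maximum of 24; capped at 24.
Final offense level: 24.
Criminal history: 1 prior point → Category A (0-10).
Level 24 falls in the 23-24 band.
Grid: Level 23-24 × Category A = 53-66 months.

53-66 months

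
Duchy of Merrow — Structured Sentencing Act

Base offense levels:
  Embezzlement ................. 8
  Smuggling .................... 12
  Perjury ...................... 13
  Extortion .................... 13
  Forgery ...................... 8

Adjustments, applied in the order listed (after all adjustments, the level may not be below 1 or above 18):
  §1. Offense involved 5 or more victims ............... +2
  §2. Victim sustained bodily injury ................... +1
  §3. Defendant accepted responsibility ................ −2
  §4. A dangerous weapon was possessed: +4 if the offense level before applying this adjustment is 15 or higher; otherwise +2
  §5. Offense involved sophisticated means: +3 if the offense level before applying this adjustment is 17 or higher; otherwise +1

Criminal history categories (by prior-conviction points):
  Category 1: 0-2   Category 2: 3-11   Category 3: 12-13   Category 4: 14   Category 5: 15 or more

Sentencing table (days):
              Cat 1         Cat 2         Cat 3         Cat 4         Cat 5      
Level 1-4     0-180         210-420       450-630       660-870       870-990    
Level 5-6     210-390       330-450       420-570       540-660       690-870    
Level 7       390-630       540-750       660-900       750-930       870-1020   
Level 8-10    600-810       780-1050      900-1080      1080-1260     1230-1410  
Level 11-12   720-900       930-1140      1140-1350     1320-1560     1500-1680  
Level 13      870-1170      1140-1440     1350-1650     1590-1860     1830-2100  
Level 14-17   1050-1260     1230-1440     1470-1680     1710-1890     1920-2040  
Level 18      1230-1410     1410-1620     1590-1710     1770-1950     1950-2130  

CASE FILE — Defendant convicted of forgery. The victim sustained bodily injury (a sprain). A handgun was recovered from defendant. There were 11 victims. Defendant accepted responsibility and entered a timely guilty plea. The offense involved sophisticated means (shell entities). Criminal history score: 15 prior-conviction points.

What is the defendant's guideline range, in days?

1500-1680 days

Base offense level for forgery: 8.
§1 applies: 8 + 2 = 10.
§2 applies: 10 + 1 = 11.
§3 applies: 11 − 2 = 9.
§4 applies (level before this adjustment is 9 < 15, so +2): 9 + 2 = 11.
§5 applies (level before this adjustment is 11 < 17, so +1): 11 + 1 = 12.
Final offense level: 12.
Criminal history: 15 prior points → Category 5 (15+).
Level 12 falls in the 11-12 band.
Grid: Level 11-12 × Category 5 = 1500-1680 days.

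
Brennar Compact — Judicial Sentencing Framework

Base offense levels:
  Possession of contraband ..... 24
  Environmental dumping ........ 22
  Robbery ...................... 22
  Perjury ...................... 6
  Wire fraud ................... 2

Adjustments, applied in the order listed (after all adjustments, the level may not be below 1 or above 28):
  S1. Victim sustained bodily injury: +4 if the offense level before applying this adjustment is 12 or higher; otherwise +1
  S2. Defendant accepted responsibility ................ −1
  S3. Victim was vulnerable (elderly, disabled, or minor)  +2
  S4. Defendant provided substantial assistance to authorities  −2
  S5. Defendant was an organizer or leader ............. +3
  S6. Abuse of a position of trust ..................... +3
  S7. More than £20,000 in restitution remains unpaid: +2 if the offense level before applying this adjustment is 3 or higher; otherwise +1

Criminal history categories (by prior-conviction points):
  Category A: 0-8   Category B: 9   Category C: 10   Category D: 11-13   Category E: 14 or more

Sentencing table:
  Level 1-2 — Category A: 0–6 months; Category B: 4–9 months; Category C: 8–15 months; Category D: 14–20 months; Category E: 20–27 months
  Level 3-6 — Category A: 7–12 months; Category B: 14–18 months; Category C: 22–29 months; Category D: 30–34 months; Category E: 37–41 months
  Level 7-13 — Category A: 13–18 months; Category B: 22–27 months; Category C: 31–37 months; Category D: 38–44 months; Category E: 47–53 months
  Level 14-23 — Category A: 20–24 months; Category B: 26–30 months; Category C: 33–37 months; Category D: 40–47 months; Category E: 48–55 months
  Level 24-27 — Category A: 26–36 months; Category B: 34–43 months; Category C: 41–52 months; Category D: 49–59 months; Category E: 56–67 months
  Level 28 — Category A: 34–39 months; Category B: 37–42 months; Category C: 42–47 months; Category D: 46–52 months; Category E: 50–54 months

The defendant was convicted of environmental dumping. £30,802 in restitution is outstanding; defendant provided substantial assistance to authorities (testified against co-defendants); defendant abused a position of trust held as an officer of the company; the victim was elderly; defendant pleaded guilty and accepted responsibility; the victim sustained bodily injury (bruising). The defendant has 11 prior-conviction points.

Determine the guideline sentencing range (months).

Base offense level for environmental dumping: 22.
S1 applies (level before this adjustment is 22 ≥ 12, so +4): 22 + 4 = 26.
S2 applies: 26 − 1 = 25.
S3 applies: 25 + 2 = 27.
S4 applies: 27 − 2 = 25.
S5 does not apply.
S6 applies: 25 + 3 = 28.
S7 applies (level before this adjustment is 28 ≥ 3, so +2): 28 + 2 = 30.
Level 30 exceeds the maximum of 28; capped at 28.
Final offense level: 28.
Criminal history: 11 prior points → Category D (11-13).
Level 28 falls in the 28 band.
Grid: Level 28 × Category D = 46-52 months.

46-52 months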